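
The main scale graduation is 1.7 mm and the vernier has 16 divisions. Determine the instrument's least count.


LC = MSD / n_div
= 1.7 / 16
= 0.1062

0.1062


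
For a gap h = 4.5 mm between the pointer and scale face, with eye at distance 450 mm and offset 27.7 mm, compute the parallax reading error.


error = h * offset / d
= 4.5 * 27.7 / 450
= 0.2770

0.2770


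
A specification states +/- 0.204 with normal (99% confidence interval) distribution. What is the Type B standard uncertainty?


u_B = half_width / 2.576
u_B = 0.204 / 2.576
u_B = 0.0792

0.0792


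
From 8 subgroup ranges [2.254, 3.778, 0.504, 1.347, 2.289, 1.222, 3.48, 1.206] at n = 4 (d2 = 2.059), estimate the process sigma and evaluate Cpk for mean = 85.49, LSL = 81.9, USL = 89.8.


R_bar = (2.254 + 3.778 + 0.504 + 1.347 + 2.289 + 1.222 + 3.48 + 1.206) / 8 = 2.01
sigma = R_bar / d2 = 2.01 / 2.059 = 0.97620204
Cp = (USL - LSL)/(6*sigma) = (89.8 - 81.9)/(6*0.97620204) = 1.3488
Cpu = (89.8 - 85.49)/(3*0.97620204) = 1.4717
Cpl = (85.49 - 81.9)/(3*0.97620204) = 1.2258
Cpk = min(Cpu, Cpl) = 1.2258

1.2258


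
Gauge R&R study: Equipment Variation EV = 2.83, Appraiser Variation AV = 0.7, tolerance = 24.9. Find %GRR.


GRR = sqrt(EV^2 + AV^2) = sqrt(2.83^2 + 0.7^2) = 2.9152873
%GRR = GRR / tol * 100 = 2.9152873 / 24.9 * 100
%GRR = 11.7080

11.7080


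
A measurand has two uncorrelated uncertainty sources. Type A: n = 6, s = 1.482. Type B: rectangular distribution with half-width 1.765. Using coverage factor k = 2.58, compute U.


u_A = s / sqrt(n) = 1.482 / sqrt(6) = 0.60502397
u_B = half_width / sqrt(3) = 1.765 / sqrt(3) = 1.0190232
uc = sqrt(u_A^2 + u_B^2) = sqrt(0.60502397^2 + 1.0190232^2) = 1.1851001
U = k * uc = 2.58 * 1.1851001
U = 3.0576

3.0576


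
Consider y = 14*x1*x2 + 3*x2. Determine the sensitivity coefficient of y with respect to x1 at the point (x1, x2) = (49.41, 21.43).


y = 14*x1*x2 + 3*x2
dy/dx1 = 14*x2
Evaluate at x2 = 21.43: c1 = 14 * 21.43
c1 = 300.0200

300.0200


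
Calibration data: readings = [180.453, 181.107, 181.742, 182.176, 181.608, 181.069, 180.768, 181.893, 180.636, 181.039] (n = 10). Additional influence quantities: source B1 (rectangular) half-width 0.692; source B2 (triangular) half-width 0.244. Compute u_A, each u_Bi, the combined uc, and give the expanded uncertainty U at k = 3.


mean = (180.453 + 181.107 + 181.742 + 182.176 + 181.608 + 181.069 + 180.768 + 181.893 + 180.636 + 181.039) / 10 = 181.2491
s = sqrt(sum((x - mean)^2)/(n-1)) = 0.57575119
u_A = s / sqrt(n) = 0.57575119 / sqrt(10) = 0.18206851
u_B1 = 0.692 / sqrt(3) = 0.39952639
u_B2 = 0.244 / sqrt(6) = 0.099612583
uc = sqrt(0.18206851^2 + 0.39952639^2 + 0.099612583^2) = 0.45021433
U = k * uc = 3 * 0.45021433
U = 1.3506

1.3506


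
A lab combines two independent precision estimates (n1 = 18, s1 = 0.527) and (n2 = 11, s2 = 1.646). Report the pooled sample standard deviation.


s_p = sqrt(((n1-1)*s1^2 + (n2-1)*s2^2) / (n1+n2-2))
numerator = (18-1)*0.527^2 + (11-1)*1.646^2 = 4.721393 + 27.09316 = 31.814553
denominator = 18 + 11 - 2 = 27
s_p^2 = 31.814553 / 27 = 1.1783168
s_p = sqrt(1.1783168) = 1.0855

1.0855


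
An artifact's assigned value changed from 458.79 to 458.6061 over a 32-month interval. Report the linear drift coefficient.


rate = (v2 - v1) / months
= (458.6061 - 458.79) / 32
= -0.1839 / 32
= -0.0057

-0.0057


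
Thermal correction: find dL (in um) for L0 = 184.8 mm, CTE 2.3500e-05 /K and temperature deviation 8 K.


dL = L * alpha * dT
= 184.8 * 2.3500e-05 * 8
= 0.0347424 mm
dL_um = 0.0347424 * 1000 = 34.7424 um

34.7424


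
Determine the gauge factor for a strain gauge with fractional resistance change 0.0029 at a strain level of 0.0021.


GF = (dR/R) / epsilon
= 0.0029 / 0.0021
= 1.3810

1.3810


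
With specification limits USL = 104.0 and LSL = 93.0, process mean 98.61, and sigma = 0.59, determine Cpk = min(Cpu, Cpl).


Cpu = (USL - mean) / (3*sigma) = (104.0 - 98.61) / (3*0.59) = 3.0452
Cpl = (mean - LSL) / (3*sigma) = (98.61 - 93.0) / (3*0.59) = 3.1695
Cpk = min(Cpu, Cpl) = 3.0452

3.0452


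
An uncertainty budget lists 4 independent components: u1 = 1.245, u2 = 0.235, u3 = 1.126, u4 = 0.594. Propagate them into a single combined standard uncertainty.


uc = sqrt(1.245^2 + 0.235^2 + 1.126^2 + 0.594^2)
uc = sqrt(3.225962)
uc = 1.7961

1.7961


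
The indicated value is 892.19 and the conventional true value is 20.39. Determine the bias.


Systematic error = measured - true
= 892.19 - 20.39
= 871.8000

871.8000


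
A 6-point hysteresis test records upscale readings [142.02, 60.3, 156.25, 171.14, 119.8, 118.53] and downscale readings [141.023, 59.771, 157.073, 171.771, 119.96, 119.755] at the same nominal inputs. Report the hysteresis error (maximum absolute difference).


|142.02 - 141.023| = 0.9970
|60.3 - 59.771| = 0.5290
|156.25 - 157.073| = 0.8230
|171.14 - 171.771| = 0.6310
|119.8 - 119.96| = 0.1600
|118.53 - 119.755| = 1.2250
hysteresis = max(diffs) = 1.2250

1.2250


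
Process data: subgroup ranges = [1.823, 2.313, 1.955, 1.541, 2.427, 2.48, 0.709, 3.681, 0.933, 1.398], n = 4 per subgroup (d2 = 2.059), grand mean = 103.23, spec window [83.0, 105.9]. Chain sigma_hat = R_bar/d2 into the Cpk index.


R_bar = (1.823 + 2.313 + 1.955 + 1.541 + 2.427 + 2.48 + 0.709 + 3.681 + 0.933 + 1.398) / 10 = 1.926
sigma = R_bar / d2 = 1.926 / 2.059 = 0.93540554
Cp = (USL - LSL)/(6*sigma) = (105.9 - 83.0)/(6*0.93540554) = 4.0802
Cpu = (105.9 - 103.23)/(3*0.93540554) = 0.9515
Cpl = (103.23 - 83.0)/(3*0.93540554) = 7.2090
Cpk = min(Cpu, Cpl) = 0.9515

0.9515


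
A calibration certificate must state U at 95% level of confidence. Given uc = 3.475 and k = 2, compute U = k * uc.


U = k * uc
U = 2 * 3.475
U = 6.9500

6.9500


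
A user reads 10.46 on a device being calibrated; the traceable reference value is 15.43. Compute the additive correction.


Correction = standard - reading
= 15.43 - 10.46
= 4.9700

4.9700


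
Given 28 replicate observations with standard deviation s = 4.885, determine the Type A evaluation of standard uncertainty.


u_A = s / sqrt(n)
u_A = 4.885 / sqrt(28)
u_A = 4.885 / 5.2915026
u_A = 0.9232

0.9232


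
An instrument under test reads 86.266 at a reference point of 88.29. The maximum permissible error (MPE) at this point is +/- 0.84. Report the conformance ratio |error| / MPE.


e = indication - reference = 86.266 - 88.29 = -2.0240
|e| = 2.0240
ratio = |e| / MPE = 2.0240 / 0.84
ratio = 2.4095

2.4095


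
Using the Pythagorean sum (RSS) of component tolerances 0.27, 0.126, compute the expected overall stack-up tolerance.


RSS = sqrt(0.27^2 + 0.126^2)
= sqrt(0.088776)
= 0.2980

0.2980


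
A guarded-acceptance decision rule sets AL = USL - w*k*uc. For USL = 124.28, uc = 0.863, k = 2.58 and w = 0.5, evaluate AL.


U = k * uc = 2.58 * 0.863 = 2.22654
guard band g = w * U = 0.5 * 2.22654 = 1.11327
AL = USL - g = 124.28 - 1.11327
AL = 123.1667

123.1667


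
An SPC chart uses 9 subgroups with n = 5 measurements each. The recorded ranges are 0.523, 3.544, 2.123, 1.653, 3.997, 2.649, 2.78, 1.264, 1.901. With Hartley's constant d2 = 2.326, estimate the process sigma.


R_bar = (0.523 + 3.544 + 2.123 + 1.653 + 3.997 + 2.649 + 2.78 + 1.264 + 1.901) / 9
R_bar = 20.434 / 9 = 2.2704444
sigma_hat = R_bar / d2 = 2.2704444 / 2.326 = 0.9761

0.9761


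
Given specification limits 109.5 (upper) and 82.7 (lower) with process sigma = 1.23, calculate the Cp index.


Cp = (USL - LSL) / (6 * sigma)
= (109.5 - 82.7) / (6 * 1.23)
= 26.8000 / 7.3800
= 3.6314

3.6314


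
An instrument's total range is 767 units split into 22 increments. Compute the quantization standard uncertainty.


resolution = range / divisions
resolution = 767 / 22 = 34.863636
u_res = resolution / (2*sqrt(3))
u_res = 34.863636 / 3.4641016
u_res = 10.0643

10.0643


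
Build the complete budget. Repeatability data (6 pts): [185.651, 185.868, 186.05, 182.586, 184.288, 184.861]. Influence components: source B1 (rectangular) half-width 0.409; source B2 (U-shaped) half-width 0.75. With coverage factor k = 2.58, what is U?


mean = (185.651 + 185.868 + 186.05 + 182.586 + 184.288 + 184.861) / 6 = 184.884
s = sqrt(sum((x - mean)^2)/(n-1)) = 1.3078723
u_A = s / sqrt(n) = 1.3078723 / sqrt(6) = 0.53393663
u_B1 = 0.409 / sqrt(3) = 0.23613626
u_B2 = 0.75 / sqrt(2) = 0.53033009
uc = sqrt(0.53393663^2 + 0.23613626^2 + 0.53033009^2) = 0.78873231
U = k * uc = 2.58 * 0.78873231
U = 2.0349

2.0349


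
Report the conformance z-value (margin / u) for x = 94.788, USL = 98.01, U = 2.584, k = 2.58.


u = U / k = 2.584 / 2.58 = 1.0015504
margin = |USL - x| = |98.01 - 94.788| = 3.222
z = margin / u = 3.222 / 1.0015504
z = 3.2170

3.2170


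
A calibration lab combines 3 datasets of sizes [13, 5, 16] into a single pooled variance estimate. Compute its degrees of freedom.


nu = sum_i (n_i - 1)
nu = ((13 - 1) + (5 - 1) + (16 - 1))
nu = 12 + 4 + 15
nu = 31

31


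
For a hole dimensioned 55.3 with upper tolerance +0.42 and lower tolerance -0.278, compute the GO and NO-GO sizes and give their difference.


GO = nominal - lower_tol (smallest hole = maximum material condition)
GO = 55.3 - 0.278 = 55.022
NO-GO = nominal + upper_tol (largest hole = least material condition)
NO-GO = 55.3 + 0.42 = 55.72
spread = NO-GO - GO = 55.72 - 55.022 = 0.6980

0.6980


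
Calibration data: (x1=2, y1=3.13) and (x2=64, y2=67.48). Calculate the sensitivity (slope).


slope = (y2 - y1) / (x2 - x1)
= (67.48 - 3.13) / (64 - 2)
= 64.3500 / 62
= 1.0379

1.0379


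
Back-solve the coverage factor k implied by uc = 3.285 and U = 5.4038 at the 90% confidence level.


k = U / uc
k = 5.4038 / 3.285
k = 1.645

1.645


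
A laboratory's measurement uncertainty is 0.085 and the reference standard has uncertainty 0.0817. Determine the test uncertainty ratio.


TUR = u_lab / u_ref
= 0.085 / 0.0817
= 1.0404

1.0404


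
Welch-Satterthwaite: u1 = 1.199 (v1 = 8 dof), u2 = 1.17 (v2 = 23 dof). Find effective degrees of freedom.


uc = sqrt(u1^2 + u2^2) = sqrt(1.199^2 + 1.17^2) = 1.6752615
v_eff = uc^4 / (u1^4/v1 + u2^4/v2)
= 1.6752615^4 / (1.199^4/8 + 1.17^4/23)
= 7.8764484 / 0.33981044
v_eff = 23.1789

23.1789


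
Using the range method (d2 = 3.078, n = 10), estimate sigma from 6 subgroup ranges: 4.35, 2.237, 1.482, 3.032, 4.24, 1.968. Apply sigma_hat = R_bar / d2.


R_bar = (4.35 + 2.237 + 1.482 + 3.032 + 4.24 + 1.968) / 6
R_bar = 17.309 / 6 = 2.8848333
sigma_hat = R_bar / d2 = 2.8848333 / 3.078 = 0.9372

0.9372


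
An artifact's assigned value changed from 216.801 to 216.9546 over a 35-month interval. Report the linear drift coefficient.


rate = (v2 - v1) / months
= (216.9546 - 216.801) / 35
= 0.1536 / 35
= 0.0044

0.0044


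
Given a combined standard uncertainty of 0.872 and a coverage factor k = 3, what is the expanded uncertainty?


U = k * uc
U = 3 * 0.872
U = 2.6160

2.6160


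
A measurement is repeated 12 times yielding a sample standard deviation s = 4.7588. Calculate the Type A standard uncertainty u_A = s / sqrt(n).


u_A = s / sqrt(n)
u_A = 4.7588 / sqrt(12)
u_A = 4.7588 / 3.4641016
u_A = 1.3737

1.3737


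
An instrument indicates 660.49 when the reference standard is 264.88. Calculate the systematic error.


Systematic error = measured - true
= 660.49 - 264.88
= 395.6100

395.6100


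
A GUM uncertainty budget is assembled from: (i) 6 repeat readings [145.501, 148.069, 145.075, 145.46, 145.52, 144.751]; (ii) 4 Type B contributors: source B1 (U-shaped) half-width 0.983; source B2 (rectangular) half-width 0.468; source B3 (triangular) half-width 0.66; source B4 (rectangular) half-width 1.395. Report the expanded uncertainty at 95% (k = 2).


mean = (145.501 + 148.069 + 145.075 + 145.46 + 145.52 + 144.751) / 6 = 145.7293333
s = sqrt(sum((x - mean)^2)/(n-1)) = 1.1855653
u_A = s / sqrt(n) = 1.1855653 / sqrt(6) = 0.48400501
u_B1 = 0.983 / sqrt(2) = 0.69508597
u_B2 = 0.468 / sqrt(3) = 0.27019993
u_B3 = 0.66 / sqrt(6) = 0.26944387
u_B4 = 1.395 / sqrt(3) = 0.80540363
uc = sqrt(0.48400501^2 + 0.69508597^2 + 0.27019993^2 + 0.26944387^2 + 0.80540363^2) = 1.2295074
U = k * uc = 2 * 1.2295074
U = 2.4590

2.4590


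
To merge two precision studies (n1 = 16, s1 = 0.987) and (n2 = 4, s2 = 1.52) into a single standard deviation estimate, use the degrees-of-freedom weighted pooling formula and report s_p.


s_p = sqrt(((n1-1)*s1^2 + (n2-1)*s2^2) / (n1+n2-2))
numerator = (16-1)*0.987^2 + (4-1)*1.52^2 = 14.612535 + 6.9312 = 21.543735
denominator = 16 + 4 - 2 = 18
s_p^2 = 21.543735 / 18 = 1.1968742
s_p = sqrt(1.1968742) = 1.0940

1.0940


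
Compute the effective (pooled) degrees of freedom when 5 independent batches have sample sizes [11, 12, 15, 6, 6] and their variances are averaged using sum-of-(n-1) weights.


nu = sum_i (n_i - 1)
nu = ((11 - 1) + (12 - 1) + (15 - 1) + (6 - 1) + (6 - 1))
nu = 10 + 11 + 14 + 5 + 5
nu = 45

45


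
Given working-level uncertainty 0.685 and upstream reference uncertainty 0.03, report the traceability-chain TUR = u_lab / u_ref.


TUR = u_lab / u_ref
= 0.685 / 0.03
= 22.8333

22.8333


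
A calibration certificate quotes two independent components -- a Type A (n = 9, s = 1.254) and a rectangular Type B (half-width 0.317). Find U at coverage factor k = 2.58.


u_A = s / sqrt(n) = 1.254 / sqrt(9) = 0.418
u_B = half_width / sqrt(3) = 0.317 / sqrt(3) = 0.18302004
uc = sqrt(u_A^2 + u_B^2) = sqrt(0.418^2 + 0.18302004^2) = 0.45631166
U = k * uc = 2.58 * 0.45631166
U = 1.1773

1.1773


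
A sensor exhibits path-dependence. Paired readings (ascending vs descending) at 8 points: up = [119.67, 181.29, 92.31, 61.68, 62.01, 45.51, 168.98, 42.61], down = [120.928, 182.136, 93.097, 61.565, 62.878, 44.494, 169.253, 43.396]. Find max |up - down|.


|119.67 - 120.928| = 1.2580
|181.29 - 182.136| = 0.8460
|92.31 - 93.097| = 0.7870
|61.68 - 61.565| = 0.1150
|62.01 - 62.878| = 0.8680
|45.51 - 44.494| = 1.0160
|168.98 - 169.253| = 0.2730
|42.61 - 43.396| = 0.7860
hysteresis = max(diffs) = 1.2580

1.2580


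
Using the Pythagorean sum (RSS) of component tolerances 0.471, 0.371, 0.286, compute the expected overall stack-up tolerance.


RSS = sqrt(0.471^2 + 0.371^2 + 0.286^2)
= sqrt(0.441278)
= 0.6643

0.6643


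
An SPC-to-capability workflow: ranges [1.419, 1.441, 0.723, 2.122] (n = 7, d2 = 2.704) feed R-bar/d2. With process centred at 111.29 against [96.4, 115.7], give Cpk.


R_bar = (1.419 + 1.441 + 0.723 + 2.122) / 4 = 1.42625
sigma = R_bar / d2 = 1.42625 / 2.704 = 0.52745932
Cp = (USL - LSL)/(6*sigma) = (115.7 - 96.4)/(6*0.52745932) = 6.0984
Cpu = (115.7 - 111.29)/(3*0.52745932) = 2.7869
Cpl = (111.29 - 96.4)/(3*0.52745932) = 9.4099
Cpk = min(Cpu, Cpl) = 2.7869

2.7869


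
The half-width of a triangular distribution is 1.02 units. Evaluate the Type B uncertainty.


u_B = half_width / sqrt(6)
u_B = 1.02 / 2.4494897
u_B = 0.4164

0.4164


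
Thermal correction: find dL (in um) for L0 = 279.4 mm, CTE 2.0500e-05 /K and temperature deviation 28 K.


dL = L * alpha * dT
= 279.4 * 2.0500e-05 * 28
= 0.1603756 mm
dL_um = 0.1603756 * 1000 = 160.3756 um

160.3756


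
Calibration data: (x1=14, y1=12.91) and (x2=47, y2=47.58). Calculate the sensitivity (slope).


slope = (y2 - y1) / (x2 - x1)
= (47.58 - 12.91) / (47 - 14)
= 34.6700 / 33
= 1.0506

1.0506


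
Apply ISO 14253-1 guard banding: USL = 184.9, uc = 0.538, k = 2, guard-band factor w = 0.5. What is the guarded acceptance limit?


U = k * uc = 2 * 0.538 = 1.076
guard band g = w * U = 0.5 * 1.076 = 0.538
AL = USL - g = 184.9 - 0.538
AL = 184.3620

184.3620


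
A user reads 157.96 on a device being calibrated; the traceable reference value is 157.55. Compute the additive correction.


Correction = standard - reading
= 157.55 - 157.96
= -0.4100

-0.4100


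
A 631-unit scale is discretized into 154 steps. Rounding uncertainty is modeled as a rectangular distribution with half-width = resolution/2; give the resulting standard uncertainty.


resolution = range / divisions
resolution = 631 / 154 = 4.0974026
u_res = resolution / (2*sqrt(3))
u_res = 4.0974026 / 3.4641016
u_res = 1.1828

1.1828


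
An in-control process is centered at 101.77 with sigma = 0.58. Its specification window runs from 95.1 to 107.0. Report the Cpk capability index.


Cpu = (USL - mean) / (3*sigma) = (107.0 - 101.77) / (3*0.58) = 3.0057
Cpl = (mean - LSL) / (3*sigma) = (101.77 - 95.1) / (3*0.58) = 3.8333
Cpk = min(Cpu, Cpl) = 3.0057

3.0057


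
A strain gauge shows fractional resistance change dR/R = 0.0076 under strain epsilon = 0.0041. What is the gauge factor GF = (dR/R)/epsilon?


GF = (dR/R) / epsilon
= 0.0076 / 0.0041
= 1.8537

1.8537


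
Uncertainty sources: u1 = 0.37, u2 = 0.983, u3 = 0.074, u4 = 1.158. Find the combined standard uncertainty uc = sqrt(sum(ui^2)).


uc = sqrt(0.37^2 + 0.983^2 + 0.074^2 + 1.158^2)
uc = sqrt(2.449629)
uc = 1.5651

1.5651


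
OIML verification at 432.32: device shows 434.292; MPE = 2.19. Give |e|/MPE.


e = indication - reference = 434.292 - 432.32 = 1.9720
|e| = 1.9720
ratio = |e| / MPE = 1.9720 / 2.19
ratio = 0.9005

0.9005


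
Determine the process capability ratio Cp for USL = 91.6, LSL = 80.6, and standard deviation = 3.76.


Cp = (USL - LSL) / (6 * sigma)
= (91.6 - 80.6) / (6 * 3.76)
= 11.0000 / 22.5600
= 0.4876

0.4876


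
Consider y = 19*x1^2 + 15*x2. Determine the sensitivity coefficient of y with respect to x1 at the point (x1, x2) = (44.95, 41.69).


y = 19*x1^2 + 15*x2
dy/dx1 = 2*19*x1
Evaluate at x1 = 44.95: c1 = 38 * 44.95
c1 = 1708.1000

1708.1000


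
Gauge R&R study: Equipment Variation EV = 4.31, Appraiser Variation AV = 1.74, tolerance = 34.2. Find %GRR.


GRR = sqrt(EV^2 + AV^2) = sqrt(4.31^2 + 1.74^2) = 4.6479781
%GRR = GRR / tol * 100 = 4.6479781 / 34.2 * 100
%GRR = 13.5906

13.5906


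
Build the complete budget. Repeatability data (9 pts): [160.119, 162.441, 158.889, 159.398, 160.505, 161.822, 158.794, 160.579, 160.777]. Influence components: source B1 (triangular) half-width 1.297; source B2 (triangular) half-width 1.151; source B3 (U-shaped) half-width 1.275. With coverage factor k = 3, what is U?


mean = (160.119 + 162.441 + 158.889 + 159.398 + 160.505 + 161.822 + 158.794 + 160.579 + 160.777) / 9 = 160.3693333
s = sqrt(sum((x - mean)^2)/(n-1)) = 1.2404545
u_A = s / sqrt(n) = 1.2404545 / sqrt(9) = 0.41348483
u_B1 = 1.297 / sqrt(6) = 0.52949803
u_B2 = 1.151 / sqrt(6) = 0.46989378
u_B3 = 1.275 / sqrt(2) = 0.90156115
uc = sqrt(0.41348483^2 + 0.52949803^2 + 0.46989378^2 + 0.90156115^2) = 1.2185855
U = k * uc = 3 * 1.2185855
U = 3.6558

3.6558


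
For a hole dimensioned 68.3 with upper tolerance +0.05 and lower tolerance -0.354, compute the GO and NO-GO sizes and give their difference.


GO = nominal - lower_tol (smallest hole = maximum material condition)
GO = 68.3 - 0.354 = 67.946
NO-GO = nominal + upper_tol (largest hole = least material condition)
NO-GO = 68.3 + 0.05 = 68.35
spread = NO-GO - GO = 68.35 - 67.946 = 0.4040

0.4040


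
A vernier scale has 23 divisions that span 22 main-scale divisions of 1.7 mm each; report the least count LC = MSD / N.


LC = MSD / n_div
= 1.7 / 23
= 0.0739

0.0739


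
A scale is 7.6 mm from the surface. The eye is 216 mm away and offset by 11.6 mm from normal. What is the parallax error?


error = h * offset / d
= 7.6 * 11.6 / 216
= 0.4081

0.4081


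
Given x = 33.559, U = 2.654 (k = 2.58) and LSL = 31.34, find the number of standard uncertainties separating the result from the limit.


u = U / k = 2.654 / 2.58 = 1.0286822
margin = |LSL - x| = |31.34 - 33.559| = 2.219
z = margin / u = 2.219 / 1.0286822
z = 2.1571

2.1571


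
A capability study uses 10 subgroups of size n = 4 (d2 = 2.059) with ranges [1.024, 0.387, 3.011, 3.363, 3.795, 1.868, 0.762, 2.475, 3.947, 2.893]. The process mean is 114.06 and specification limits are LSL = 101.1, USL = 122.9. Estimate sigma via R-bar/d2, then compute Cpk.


R_bar = (1.024 + 0.387 + 3.011 + 3.363 + 3.795 + 1.868 + 0.762 + 2.475 + 3.947 + 2.893) / 10 = 2.3525
sigma = R_bar / d2 = 2.3525 / 2.059 = 1.1425449
Cp = (USL - LSL)/(6*sigma) = (122.9 - 101.1)/(6*1.1425449) = 3.1800
Cpu = (122.9 - 114.06)/(3*1.1425449) = 2.5790
Cpl = (114.06 - 101.1)/(3*1.1425449) = 3.7810
Cpk = min(Cpu, Cpl) = 2.5790

2.5790


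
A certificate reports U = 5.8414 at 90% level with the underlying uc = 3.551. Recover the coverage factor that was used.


k = U / uc
k = 5.8414 / 3.551
k = 1.645

1.645


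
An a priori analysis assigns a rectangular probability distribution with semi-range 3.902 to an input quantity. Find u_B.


u_B = half_width / sqrt(3)
u_B = 3.902 / 1.7320508
u_B = 2.2528

2.2528


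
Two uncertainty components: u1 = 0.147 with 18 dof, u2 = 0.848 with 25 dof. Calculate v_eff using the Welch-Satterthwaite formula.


uc = sqrt(u1^2 + u2^2) = sqrt(0.147^2 + 0.848^2) = 0.86064685
v_eff = uc^4 / (u1^4/v1 + u2^4/v2)
= 0.86064685^4 / (0.147^4/18 + 0.848^4/25)
= 0.54865575 / 0.020710364
v_eff = 26.4918

26.4918


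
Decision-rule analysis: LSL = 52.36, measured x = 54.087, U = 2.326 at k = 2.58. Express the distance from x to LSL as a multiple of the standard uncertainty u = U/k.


u = U / k = 2.326 / 2.58 = 0.90155039
margin = |LSL - x| = |52.36 - 54.087| = 1.727
z = margin / u = 1.727 / 0.90155039
z = 1.9156

1.9156


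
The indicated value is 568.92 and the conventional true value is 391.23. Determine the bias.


Systematic error = measured - true
= 568.92 - 391.23
= 177.6900

177.6900


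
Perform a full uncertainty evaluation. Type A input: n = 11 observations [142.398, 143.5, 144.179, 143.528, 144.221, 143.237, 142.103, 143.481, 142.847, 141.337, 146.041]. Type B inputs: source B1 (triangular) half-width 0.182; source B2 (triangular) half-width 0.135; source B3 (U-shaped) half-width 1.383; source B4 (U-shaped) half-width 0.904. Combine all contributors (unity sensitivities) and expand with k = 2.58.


mean = (142.398 + 143.5 + 144.179 + 143.528 + 144.221 + 143.237 + 142.103 + 143.481 + 142.847 + 141.337 + 146.041) / 11 = 143.352
s = sqrt(sum((x - mean)^2)/(n-1)) = 1.2465121
u_A = s / sqrt(n) = 1.2465121 / sqrt(11) = 0.37583754
u_B1 = 0.182 / sqrt(6) = 0.074301189
u_B2 = 0.135 / sqrt(6) = 0.055113519
u_B3 = 1.383 / sqrt(2) = 0.97792868
u_B4 = 0.904 / sqrt(2) = 0.63922453
uc = sqrt(0.37583754^2 + 0.074301189^2 + 0.055113519^2 + 0.97792868^2 + 0.63922453^2) = 1.2307577
U = k * uc = 2.58 * 1.2307577
U = 3.1754

3.1754


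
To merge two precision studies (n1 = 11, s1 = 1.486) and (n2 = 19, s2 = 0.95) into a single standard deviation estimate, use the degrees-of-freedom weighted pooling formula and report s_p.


s_p = sqrt(((n1-1)*s1^2 + (n2-1)*s2^2) / (n1+n2-2))
numerator = (11-1)*1.486^2 + (19-1)*0.95^2 = 22.08196 + 16.245 = 38.32696
denominator = 11 + 19 - 2 = 28
s_p^2 = 38.32696 / 28 = 1.36882
s_p = sqrt(1.36882) = 1.1700

1.1700


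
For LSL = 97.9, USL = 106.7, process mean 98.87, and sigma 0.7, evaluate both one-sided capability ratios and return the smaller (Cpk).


Cpu = (USL - mean) / (3*sigma) = (106.7 - 98.87) / (3*0.7) = 3.7286
Cpl = (mean - LSL) / (3*sigma) = (98.87 - 97.9) / (3*0.7) = 0.4619
Cpk = min(Cpu, Cpl) = 0.4619

0.4619


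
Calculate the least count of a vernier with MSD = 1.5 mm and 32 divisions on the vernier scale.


LC = MSD / n_div
= 1.5 / 32
= 0.0469

0.0469


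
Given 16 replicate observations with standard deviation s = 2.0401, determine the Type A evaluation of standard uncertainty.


u_A = s / sqrt(n)
u_A = 2.0401 / sqrt(16)
u_A = 2.0401 / 4
u_A = 0.5100

0.5100


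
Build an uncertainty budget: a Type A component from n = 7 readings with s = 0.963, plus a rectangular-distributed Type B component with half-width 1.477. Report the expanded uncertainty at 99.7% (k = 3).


u_A = s / sqrt(n) = 0.963 / sqrt(7) = 0.36397979
u_B = half_width / sqrt(3) = 1.477 / sqrt(3) = 0.85274635
uc = sqrt(u_A^2 + u_B^2) = sqrt(0.36397979^2 + 0.85274635^2) = 0.92717723
U = k * uc = 3 * 0.92717723
U = 2.7815

2.7815


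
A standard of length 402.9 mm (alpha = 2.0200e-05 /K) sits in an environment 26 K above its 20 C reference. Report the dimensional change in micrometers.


dL = L * alpha * dT
= 402.9 * 2.0200e-05 * 26
= 0.2116031 mm
dL_um = 0.2116031 * 1000 = 211.6031 um

211.6031


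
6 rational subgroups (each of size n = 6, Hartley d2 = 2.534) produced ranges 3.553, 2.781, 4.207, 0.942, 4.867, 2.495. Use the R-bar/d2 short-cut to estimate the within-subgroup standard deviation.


R_bar = (3.553 + 2.781 + 4.207 + 0.942 + 4.867 + 2.495) / 6
R_bar = 18.845 / 6 = 3.1408333
sigma_hat = R_bar / d2 = 3.1408333 / 2.534 = 1.2395

1.2395


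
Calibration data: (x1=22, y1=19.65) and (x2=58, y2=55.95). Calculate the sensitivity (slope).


slope = (y2 - y1) / (x2 - x1)
= (55.95 - 19.65) / (58 - 22)
= 36.3000 / 36
= 1.0083

1.0083


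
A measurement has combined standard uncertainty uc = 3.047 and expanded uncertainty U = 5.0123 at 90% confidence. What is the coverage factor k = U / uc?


k = U / uc
k = 5.0123 / 3.047
k = 1.645

1.645


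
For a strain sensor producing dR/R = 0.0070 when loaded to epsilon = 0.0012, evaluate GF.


GF = (dR/R) / epsilon
= 0.0070 / 0.0012
= 5.8333

5.8333


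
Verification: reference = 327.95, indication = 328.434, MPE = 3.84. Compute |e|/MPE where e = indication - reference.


e = indication - reference = 328.434 - 327.95 = 0.4840
|e| = 0.4840
ratio = |e| / MPE = 0.4840 / 3.84
ratio = 0.1260

0.1260


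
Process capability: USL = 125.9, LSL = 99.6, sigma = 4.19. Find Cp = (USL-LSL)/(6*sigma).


Cp = (USL - LSL) / (6 * sigma)
= (125.9 - 99.6) / (6 * 4.19)
= 26.3000 / 25.1400
= 1.0461

1.0461


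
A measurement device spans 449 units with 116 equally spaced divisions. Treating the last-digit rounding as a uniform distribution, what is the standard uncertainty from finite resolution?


resolution = range / divisions
resolution = 449 / 116 = 3.8706897
u_res = resolution / (2*sqrt(3))
u_res = 3.8706897 / 3.4641016
u_res = 1.1174

1.1174


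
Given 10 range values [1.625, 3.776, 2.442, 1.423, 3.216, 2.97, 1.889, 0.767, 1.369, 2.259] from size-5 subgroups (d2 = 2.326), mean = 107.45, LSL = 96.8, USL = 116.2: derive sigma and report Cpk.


R_bar = (1.625 + 3.776 + 2.442 + 1.423 + 3.216 + 2.97 + 1.889 + 0.767 + 1.369 + 2.259) / 10 = 2.1736
sigma = R_bar / d2 = 2.1736 / 2.326 = 0.93447979
Cp = (USL - LSL)/(6*sigma) = (116.2 - 96.8)/(6*0.93447979) = 3.4600
Cpu = (116.2 - 107.45)/(3*0.93447979) = 3.1212
Cpl = (107.45 - 96.8)/(3*0.93447979) = 3.7989
Cpk = min(Cpu, Cpl) = 3.1212

3.1212


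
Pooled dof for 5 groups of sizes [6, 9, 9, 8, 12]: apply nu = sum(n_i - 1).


nu = sum_i (n_i - 1)
nu = ((6 - 1) + (9 - 1) + (9 - 1) + (8 - 1) + (12 - 1))
nu = 5 + 8 + 8 + 7 + 11
nu = 39

39


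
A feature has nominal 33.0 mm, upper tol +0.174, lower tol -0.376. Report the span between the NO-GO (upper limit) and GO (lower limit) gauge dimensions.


GO = nominal - lower_tol (smallest hole = maximum material condition)
GO = 33.0 - 0.376 = 32.624
NO-GO = nominal + upper_tol (largest hole = least material condition)
NO-GO = 33.0 + 0.174 = 33.174
spread = NO-GO - GO = 33.174 - 32.624 = 0.5500

0.5500


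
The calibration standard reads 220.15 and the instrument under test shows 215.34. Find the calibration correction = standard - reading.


Correction = standard - reading
= 220.15 - 215.34
= 4.8100

4.8100


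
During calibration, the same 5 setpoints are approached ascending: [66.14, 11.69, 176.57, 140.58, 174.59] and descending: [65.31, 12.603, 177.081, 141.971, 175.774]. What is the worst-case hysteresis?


|66.14 - 65.31| = 0.8300
|11.69 - 12.603| = 0.9130
|176.57 - 177.081| = 0.5110
|140.58 - 141.971| = 1.3910
|174.59 - 175.774| = 1.1840
hysteresis = max(diffs) = 1.3910

1.3910


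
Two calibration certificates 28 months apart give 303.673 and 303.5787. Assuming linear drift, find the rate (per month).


rate = (v2 - v1) / months
= (303.5787 - 303.673) / 28
= -0.0943 / 28
= -0.0034

-0.0034


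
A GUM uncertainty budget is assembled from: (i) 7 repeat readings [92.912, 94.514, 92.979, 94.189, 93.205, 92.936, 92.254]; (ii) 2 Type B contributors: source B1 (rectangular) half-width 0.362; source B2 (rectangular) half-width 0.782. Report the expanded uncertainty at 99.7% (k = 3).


mean = (92.912 + 94.514 + 92.979 + 94.189 + 93.205 + 92.936 + 92.254) / 7 = 93.28414286
s = sqrt(sum((x - mean)^2)/(n-1)) = 0.79073582
u_A = s / sqrt(n) = 0.79073582 / sqrt(7) = 0.29887005
u_B1 = 0.362 / sqrt(3) = 0.2090008
u_B2 = 0.782 / sqrt(3) = 0.45148791
uc = sqrt(0.29887005^2 + 0.2090008^2 + 0.45148791^2) = 0.58038433
U = k * uc = 3 * 0.58038433
U = 1.7412

1.7412


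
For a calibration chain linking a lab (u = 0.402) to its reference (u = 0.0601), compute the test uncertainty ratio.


TUR = u_lab / u_ref
= 0.402 / 0.0601
= 6.6889

6.6889


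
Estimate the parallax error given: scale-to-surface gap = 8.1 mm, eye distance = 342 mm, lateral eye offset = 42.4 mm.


error = h * offset / d
= 8.1 * 42.4 / 342
= 1.0042

1.0042


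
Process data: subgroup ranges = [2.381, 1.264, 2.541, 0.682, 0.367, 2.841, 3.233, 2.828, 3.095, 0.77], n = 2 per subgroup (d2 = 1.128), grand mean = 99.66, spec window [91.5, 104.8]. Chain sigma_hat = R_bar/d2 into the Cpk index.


R_bar = (2.381 + 1.264 + 2.541 + 0.682 + 0.367 + 2.841 + 3.233 + 2.828 + 3.095 + 0.77) / 10 = 2.0002
sigma = R_bar / d2 = 2.0002 / 1.128 = 1.773227
Cp = (USL - LSL)/(6*sigma) = (104.8 - 91.5)/(6*1.773227) = 1.2501
Cpu = (104.8 - 99.66)/(3*1.773227) = 0.9662
Cpl = (99.66 - 91.5)/(3*1.773227) = 1.5339
Cpk = min(Cpu, Cpl) = 0.9662

0.9662


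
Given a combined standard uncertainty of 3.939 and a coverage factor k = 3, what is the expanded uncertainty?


U = k * uc
U = 3 * 3.939
U = 11.8170

11.8170


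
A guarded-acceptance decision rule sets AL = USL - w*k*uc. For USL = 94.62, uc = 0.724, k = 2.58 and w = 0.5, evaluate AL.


U = k * uc = 2.58 * 0.724 = 1.86792
guard band g = w * U = 0.5 * 1.86792 = 0.93396
AL = USL - g = 94.62 - 0.93396
AL = 93.6860

93.6860


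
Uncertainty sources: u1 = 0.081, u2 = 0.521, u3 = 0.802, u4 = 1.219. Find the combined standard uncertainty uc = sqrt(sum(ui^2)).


uc = sqrt(0.081^2 + 0.521^2 + 0.802^2 + 1.219^2)
uc = sqrt(2.407167)
uc = 1.5515

1.5515


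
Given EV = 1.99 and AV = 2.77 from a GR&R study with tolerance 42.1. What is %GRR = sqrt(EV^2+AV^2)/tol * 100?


GRR = sqrt(EV^2 + AV^2) = sqrt(1.99^2 + 2.77^2) = 3.4107184
%GRR = GRR / tol * 100 = 3.4107184 / 42.1 * 100
%GRR = 8.1015

8.1015


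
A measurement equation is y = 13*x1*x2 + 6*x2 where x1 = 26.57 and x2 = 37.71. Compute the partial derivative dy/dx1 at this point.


y = 13*x1*x2 + 6*x2
dy/dx1 = 13*x2
Evaluate at x2 = 37.71: c1 = 13 * 37.71
c1 = 490.2300

490.2300


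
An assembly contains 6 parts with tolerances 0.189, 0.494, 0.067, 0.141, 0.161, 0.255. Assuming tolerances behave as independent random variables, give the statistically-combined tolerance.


RSS = sqrt(0.189^2 + 0.494^2 + 0.067^2 + 0.141^2 + 0.161^2 + 0.255^2)
= sqrt(0.395073)
= 0.6285

0.6285


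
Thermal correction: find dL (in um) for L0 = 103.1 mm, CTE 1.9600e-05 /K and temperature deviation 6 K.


dL = L * alpha * dT
= 103.1 * 1.9600e-05 * 6
= 0.0121246 mm
dL_um = 0.0121246 * 1000 = 12.1246 um

12.1246


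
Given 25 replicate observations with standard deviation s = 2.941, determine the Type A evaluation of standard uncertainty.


u_A = s / sqrt(n)
u_A = 2.941 / sqrt(25)
u_A = 2.941 / 5
u_A = 0.5882

0.5882


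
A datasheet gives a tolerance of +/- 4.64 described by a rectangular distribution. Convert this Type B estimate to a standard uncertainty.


u_B = half_width / sqrt(3)
u_B = 4.64 / 1.7320508
u_B = 2.6789

2.6789


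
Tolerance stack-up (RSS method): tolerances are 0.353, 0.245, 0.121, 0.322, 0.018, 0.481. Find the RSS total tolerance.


RSS = sqrt(0.353^2 + 0.245^2 + 0.121^2 + 0.322^2 + 0.018^2 + 0.481^2)
= sqrt(0.534644)
= 0.7312

0.7312


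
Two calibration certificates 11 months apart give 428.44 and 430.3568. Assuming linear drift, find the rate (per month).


rate = (v2 - v1) / months
= (430.3568 - 428.44) / 11
= 1.9168 / 11
= 0.1743

0.1743


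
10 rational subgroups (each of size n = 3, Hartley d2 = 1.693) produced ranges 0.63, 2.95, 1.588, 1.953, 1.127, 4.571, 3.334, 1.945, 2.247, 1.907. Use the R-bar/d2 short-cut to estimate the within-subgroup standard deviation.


R_bar = (0.63 + 2.95 + 1.588 + 1.953 + 1.127 + 4.571 + 3.334 + 1.945 + 2.247 + 1.907) / 10
R_bar = 22.252 / 10 = 2.2252
sigma_hat = R_bar / d2 = 2.2252 / 1.693 = 1.3144

1.3144


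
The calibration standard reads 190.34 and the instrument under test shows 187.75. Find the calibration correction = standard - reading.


Correction = standard - reading
= 190.34 - 187.75
= 2.5900

2.5900


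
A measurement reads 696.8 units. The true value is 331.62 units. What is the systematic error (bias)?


Systematic error = measured - true
= 696.8 - 331.62
= 365.1800

365.1800


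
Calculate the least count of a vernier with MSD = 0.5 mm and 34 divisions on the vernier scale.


LC = MSD / n_div
= 0.5 / 34
= 0.0147

0.0147


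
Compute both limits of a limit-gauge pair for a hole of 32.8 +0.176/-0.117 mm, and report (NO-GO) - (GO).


GO = nominal - lower_tol (smallest hole = maximum material condition)
GO = 32.8 - 0.117 = 32.683
NO-GO = nominal + upper_tol (largest hole = least material condition)
NO-GO = 32.8 + 0.176 = 32.976
spread = NO-GO - GO = 32.976 - 32.683 = 0.2930

0.2930


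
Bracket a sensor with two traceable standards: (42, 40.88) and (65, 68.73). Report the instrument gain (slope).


slope = (y2 - y1) / (x2 - x1)
= (68.73 - 40.88) / (65 - 42)
= 27.8500 / 23
= 1.2109

1.2109


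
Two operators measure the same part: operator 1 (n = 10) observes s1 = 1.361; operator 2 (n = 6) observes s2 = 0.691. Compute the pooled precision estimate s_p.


s_p = sqrt(((n1-1)*s1^2 + (n2-1)*s2^2) / (n1+n2-2))
numerator = (10-1)*1.361^2 + (6-1)*0.691^2 = 16.670889 + 2.387405 = 19.058294
denominator = 10 + 6 - 2 = 14
s_p^2 = 19.058294 / 14 = 1.3613067
s_p = sqrt(1.3613067) = 1.1668

1.1668


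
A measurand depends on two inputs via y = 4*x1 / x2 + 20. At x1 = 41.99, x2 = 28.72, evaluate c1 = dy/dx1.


y = 4*x1 / x2 + 20
dy/dx1 = 4/x2
Evaluate at x2 = 28.72: c1 = 4 / 28.72
c1 = 0.1393

0.1393


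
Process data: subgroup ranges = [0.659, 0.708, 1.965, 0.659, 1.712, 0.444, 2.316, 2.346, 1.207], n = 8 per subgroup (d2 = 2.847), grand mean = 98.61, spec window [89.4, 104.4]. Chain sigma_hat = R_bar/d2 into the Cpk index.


R_bar = (0.659 + 0.708 + 1.965 + 0.659 + 1.712 + 0.444 + 2.316 + 2.346 + 1.207) / 9 = 1.3351111
sigma = R_bar / d2 = 1.3351111 / 2.847 = 0.46895367
Cp = (USL - LSL)/(6*sigma) = (104.4 - 89.4)/(6*0.46895367) = 5.3310
Cpu = (104.4 - 98.61)/(3*0.46895367) = 4.1155
Cpl = (98.61 - 89.4)/(3*0.46895367) = 6.5465
Cpk = min(Cpu, Cpl) = 4.1155

4.1155


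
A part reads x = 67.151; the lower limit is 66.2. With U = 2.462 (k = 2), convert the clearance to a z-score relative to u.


u = U / k = 2.462 / 2 = 1.231
margin = |LSL - x| = |66.2 - 67.151| = 0.951
z = margin / u = 0.951 / 1.231
z = 0.7725

0.7725


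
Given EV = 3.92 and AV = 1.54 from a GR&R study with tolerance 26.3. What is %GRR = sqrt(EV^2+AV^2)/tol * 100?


GRR = sqrt(EV^2 + AV^2) = sqrt(3.92^2 + 1.54^2) = 4.2116505
%GRR = GRR / tol * 100 = 4.2116505 / 26.3 * 100
%GRR = 16.0139

16.0139


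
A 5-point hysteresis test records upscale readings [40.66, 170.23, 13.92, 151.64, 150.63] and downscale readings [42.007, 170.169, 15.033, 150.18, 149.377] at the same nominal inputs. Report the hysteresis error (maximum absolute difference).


|40.66 - 42.007| = 1.3470
|170.23 - 170.169| = 0.0610
|13.92 - 15.033| = 1.1130
|151.64 - 150.18| = 1.4600
|150.63 - 149.377| = 1.2530
hysteresis = max(diffs) = 1.4600

1.4600


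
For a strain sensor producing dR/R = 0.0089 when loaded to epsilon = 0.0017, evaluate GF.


GF = (dR/R) / epsilon
= 0.0089 / 0.0017
= 5.2353

5.2353


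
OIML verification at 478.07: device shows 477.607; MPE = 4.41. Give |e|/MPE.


e = indication - reference = 477.607 - 478.07 = -0.4630
|e| = 0.4630
ratio = |e| / MPE = 0.4630 / 4.41
ratio = 0.1050

0.1050


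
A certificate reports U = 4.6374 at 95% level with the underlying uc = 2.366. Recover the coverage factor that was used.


k = U / uc
k = 4.6374 / 2.366
k = 1.96

1.96


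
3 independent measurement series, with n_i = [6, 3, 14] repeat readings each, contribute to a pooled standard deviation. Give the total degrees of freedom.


nu = sum_i (n_i - 1)
nu = ((6 - 1) + (3 - 1) + (14 - 1))
nu = 5 + 2 + 13
nu = 20

20


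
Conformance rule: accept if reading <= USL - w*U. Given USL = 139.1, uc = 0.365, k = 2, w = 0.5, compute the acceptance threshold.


U = k * uc = 2 * 0.365 = 0.73
guard band g = w * U = 0.5 * 0.73 = 0.365
AL = USL - g = 139.1 - 0.365
AL = 138.7350

138.7350


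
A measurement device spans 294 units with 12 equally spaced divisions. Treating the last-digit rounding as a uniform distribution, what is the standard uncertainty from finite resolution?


resolution = range / divisions
resolution = 294 / 12 = 24.5
u_res = resolution / (2*sqrt(3))
u_res = 24.5 / 3.4641016
u_res = 7.0725

7.0725


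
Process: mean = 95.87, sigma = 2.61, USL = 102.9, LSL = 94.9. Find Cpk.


Cpu = (USL - mean) / (3*sigma) = (102.9 - 95.87) / (3*2.61) = 0.8978
Cpl = (mean - LSL) / (3*sigma) = (95.87 - 94.9) / (3*2.61) = 0.1239
Cpk = min(Cpu, Cpl) = 0.1239

0.1239


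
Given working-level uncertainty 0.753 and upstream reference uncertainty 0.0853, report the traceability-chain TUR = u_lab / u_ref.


TUR = u_lab / u_ref
= 0.753 / 0.0853
= 8.8277

8.8277


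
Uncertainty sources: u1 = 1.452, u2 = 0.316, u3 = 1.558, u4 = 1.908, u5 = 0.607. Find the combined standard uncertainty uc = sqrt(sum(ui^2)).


uc = sqrt(1.452^2 + 0.316^2 + 1.558^2 + 1.908^2 + 0.607^2)
uc = sqrt(8.644437)
uc = 2.9401

2.9401


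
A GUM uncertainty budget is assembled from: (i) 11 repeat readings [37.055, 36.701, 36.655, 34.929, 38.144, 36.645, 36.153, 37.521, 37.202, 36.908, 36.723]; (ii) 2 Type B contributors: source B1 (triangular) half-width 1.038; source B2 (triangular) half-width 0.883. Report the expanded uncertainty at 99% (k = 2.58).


mean = (37.055 + 36.701 + 36.655 + 34.929 + 38.144 + 36.645 + 36.153 + 37.521 + 37.202 + 36.908 + 36.723) / 11 = 36.78509091
s = sqrt(sum((x - mean)^2)/(n-1)) = 0.8088297
u_A = s / sqrt(n) = 0.8088297 / sqrt(11) = 0.24387133
u_B1 = 1.038 / sqrt(6) = 0.42376173
u_B2 = 0.883 / sqrt(6) = 0.36048324
uc = sqrt(0.24387133^2 + 0.42376173^2 + 0.36048324^2) = 0.60744991
U = k * uc = 2.58 * 0.60744991
U = 1.5672

1.5672


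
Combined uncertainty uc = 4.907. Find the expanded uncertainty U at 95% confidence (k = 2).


U = k * uc
U = 2 * 4.907
U = 9.8140

9.8140


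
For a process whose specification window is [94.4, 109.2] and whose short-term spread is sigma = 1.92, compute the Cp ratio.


Cp = (USL - LSL) / (6 * sigma)
= (109.2 - 94.4) / (6 * 1.92)
= 14.8000 / 11.5200
= 1.2847

1.2847


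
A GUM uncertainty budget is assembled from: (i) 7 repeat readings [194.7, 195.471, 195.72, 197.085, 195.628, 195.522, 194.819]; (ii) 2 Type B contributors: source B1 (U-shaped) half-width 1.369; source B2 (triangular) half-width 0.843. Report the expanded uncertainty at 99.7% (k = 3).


mean = (194.7 + 195.471 + 195.72 + 197.085 + 195.628 + 195.522 + 194.819) / 7 = 195.5635714
s = sqrt(sum((x - mean)^2)/(n-1)) = 0.78036377
u_A = s / sqrt(n) = 0.78036377 / sqrt(7) = 0.29494978
u_B1 = 1.369 / sqrt(2) = 0.96802918
u_B2 = 0.843 / sqrt(6) = 0.34415331
uc = sqrt(0.29494978^2 + 0.96802918^2 + 0.34415331^2) = 1.068886
U = k * uc = 3 * 1.068886
U = 3.2067

3.2067
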